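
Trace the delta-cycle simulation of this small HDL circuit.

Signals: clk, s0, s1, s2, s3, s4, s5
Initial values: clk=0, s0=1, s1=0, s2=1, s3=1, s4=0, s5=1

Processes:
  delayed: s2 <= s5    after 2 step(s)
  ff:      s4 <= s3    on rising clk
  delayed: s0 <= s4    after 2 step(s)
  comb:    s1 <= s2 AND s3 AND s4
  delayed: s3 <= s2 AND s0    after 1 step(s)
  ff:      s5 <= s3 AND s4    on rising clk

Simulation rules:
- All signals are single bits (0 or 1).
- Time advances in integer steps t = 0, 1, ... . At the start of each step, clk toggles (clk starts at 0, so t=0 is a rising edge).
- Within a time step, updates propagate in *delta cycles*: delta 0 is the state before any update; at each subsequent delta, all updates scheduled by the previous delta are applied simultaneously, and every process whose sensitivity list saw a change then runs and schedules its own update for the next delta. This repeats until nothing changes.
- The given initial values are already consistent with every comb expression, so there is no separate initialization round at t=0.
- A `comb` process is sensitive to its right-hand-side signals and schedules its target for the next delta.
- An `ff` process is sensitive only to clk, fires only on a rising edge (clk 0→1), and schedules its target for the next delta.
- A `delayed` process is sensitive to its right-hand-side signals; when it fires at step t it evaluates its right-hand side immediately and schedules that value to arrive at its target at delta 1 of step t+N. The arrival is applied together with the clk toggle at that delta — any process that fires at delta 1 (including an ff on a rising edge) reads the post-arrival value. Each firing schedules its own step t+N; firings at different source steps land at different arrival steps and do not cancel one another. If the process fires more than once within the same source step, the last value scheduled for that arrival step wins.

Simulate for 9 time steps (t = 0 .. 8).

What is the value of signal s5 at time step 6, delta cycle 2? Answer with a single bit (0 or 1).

0

[bits: s5,s2,s1,s3,s0,s4,clk]
t=0: Δ0=1101100 Δ1=1101101 Δ2=0101111 Δ3=0111111 | 3Δ
t=1: Δ0=0111111 Δ1=0111110 | 1Δ
t=2: Δ0=0111110 Δ1=0011111 Δ2=1001111 | 2Δ
t=3: Δ0=1001111 Δ1=1000110 | 1Δ
t=4: Δ0=1000110 Δ1=1100111 Δ2=0100101 | 2Δ
t=5: Δ0=0100101 Δ1=0101100 | 1Δ
t=6: Δ0=0101100 Δ1=0001001 Δ2=0001011 | 2Δ
t=7: Δ0=0001011 Δ1=0000010 | 1Δ
t=8: Δ0=0000010 Δ1=0000111 Δ2=0000101 | 2Δ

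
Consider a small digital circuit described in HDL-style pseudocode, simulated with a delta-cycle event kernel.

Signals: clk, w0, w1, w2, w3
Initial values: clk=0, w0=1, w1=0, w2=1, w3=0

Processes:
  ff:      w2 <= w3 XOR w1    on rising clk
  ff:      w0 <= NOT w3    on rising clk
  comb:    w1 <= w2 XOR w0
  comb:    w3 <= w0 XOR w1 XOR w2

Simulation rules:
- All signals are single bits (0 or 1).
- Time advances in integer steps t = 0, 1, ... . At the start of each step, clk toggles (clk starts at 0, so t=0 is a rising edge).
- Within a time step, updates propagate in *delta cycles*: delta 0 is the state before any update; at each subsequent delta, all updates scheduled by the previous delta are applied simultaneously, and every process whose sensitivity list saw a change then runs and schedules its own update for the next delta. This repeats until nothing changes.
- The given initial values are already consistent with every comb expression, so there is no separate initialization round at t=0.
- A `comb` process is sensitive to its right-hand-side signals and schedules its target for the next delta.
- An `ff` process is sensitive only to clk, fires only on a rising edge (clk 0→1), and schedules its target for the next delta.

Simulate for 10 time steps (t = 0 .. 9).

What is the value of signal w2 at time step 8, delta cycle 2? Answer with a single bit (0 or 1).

0

[bits: clk,w2,w1,w3,w0]
t=0: Δ0=01001 Δ1=11001 Δ2=10001 Δ3=10111 Δ4=10101 | 4Δ
t=1: Δ0=10101 Δ1=00101 | 1Δ
t=2: Δ0=00101 Δ1=10101 Δ2=11101 Δ3=11011 Δ4=11001 | 4Δ
t=3: Δ0=11001 Δ1=01001 | 1Δ
t=4: Δ0=01001 Δ1=11001 Δ2=10001 Δ3=10111 Δ4=10101 | 4Δ
t=5: Δ0=10101 Δ1=00101 | 1Δ
t=6: Δ0=00101 Δ1=10101 Δ2=11101 Δ3=11011 Δ4=11001 | 4Δ
t=7: Δ0=11001 Δ1=01001 | 1Δ
t=8: Δ0=01001 Δ1=11001 Δ2=10001 Δ3=10111 Δ4=10101 | 4Δ
t=9: Δ0=10101 Δ1=00101 | 1Δ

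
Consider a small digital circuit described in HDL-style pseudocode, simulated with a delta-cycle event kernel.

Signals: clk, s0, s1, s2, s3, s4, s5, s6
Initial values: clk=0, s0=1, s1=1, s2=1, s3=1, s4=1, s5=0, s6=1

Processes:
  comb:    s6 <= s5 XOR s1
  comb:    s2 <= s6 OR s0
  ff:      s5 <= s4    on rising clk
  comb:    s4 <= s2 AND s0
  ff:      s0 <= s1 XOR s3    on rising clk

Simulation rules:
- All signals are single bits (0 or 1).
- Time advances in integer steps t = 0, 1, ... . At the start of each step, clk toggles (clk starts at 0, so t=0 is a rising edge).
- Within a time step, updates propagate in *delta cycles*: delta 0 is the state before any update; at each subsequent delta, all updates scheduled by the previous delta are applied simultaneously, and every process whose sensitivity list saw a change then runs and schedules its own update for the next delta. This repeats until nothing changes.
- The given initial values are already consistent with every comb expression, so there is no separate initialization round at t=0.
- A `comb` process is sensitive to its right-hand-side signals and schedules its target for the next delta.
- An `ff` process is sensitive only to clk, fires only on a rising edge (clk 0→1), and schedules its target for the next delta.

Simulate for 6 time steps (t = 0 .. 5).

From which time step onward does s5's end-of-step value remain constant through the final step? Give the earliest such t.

t0.Δ0 s4=1 s6=1 s2=1 s3=1 s1=1 clk=0 s0=1 s5=0
t0.Δ1 s4=1 s6=1 s2=1 s3=1 s1=1 clk=1 s0=1 s5=0
t0.Δ2 s4=1 s6=1 s2=1 s3=1 s1=1 clk=1 s0=0 s5=1
t0.Δ3 s4=0 s6=0 s2=1 s3=1 s1=1 clk=1 s0=0 s5=1
t0.Δ4 s4=0 s6=0 s2=0 s3=1 s1=1 clk=1 s0=0 s5=1
t1.Δ0 s4=0 s6=0 s2=0 s3=1 s1=1 clk=1 s0=0 s5=1
t1.Δ1 s4=0 s6=0 s2=0 s3=1 s1=1 clk=0 s0=0 s5=1
t2.Δ0 s4=0 s6=0 s2=0 s3=1 s1=1 clk=0 s0=0 s5=1
t2.Δ1 s4=0 s6=0 s2=0 s3=1 s1=1 clk=1 s0=0 s5=1
t2.Δ2 s4=0 s6=0 s2=0 s3=1 s1=1 clk=1 s0=0 s5=0
t2.Δ3 s4=0 s6=1 s2=0 s3=1 s1=1 clk=1 s0=0 s5=0
t2.Δ4 s4=0 s6=1 s2=1 s3=1 s1=1 clk=1 s0=0 s5=0
t3.Δ0 s4=0 s6=1 s2=1 s3=1 s1=1 clk=1 s0=0 s5=0
t3.Δ1 s4=0 s6=1 s2=1 s3=1 s1=1 clk=0 s0=0 s5=0
t4.Δ0 s4=0 s6=1 s2=1 s3=1 s1=1 clk=0 s0=0 s5=0
t4.Δ1 s4=0 s6=1 s2=1 s3=1 s1=1 clk=1 s0=0 s5=0
t5.Δ0 s4=0 s6=1 s2=1 s3=1 s1=1 clk=1 s0=0 s5=0
t5.Δ1 s4=0 s6=1 s2=1 s3=1 s1=1 clk=0 s0=0 s5=0

2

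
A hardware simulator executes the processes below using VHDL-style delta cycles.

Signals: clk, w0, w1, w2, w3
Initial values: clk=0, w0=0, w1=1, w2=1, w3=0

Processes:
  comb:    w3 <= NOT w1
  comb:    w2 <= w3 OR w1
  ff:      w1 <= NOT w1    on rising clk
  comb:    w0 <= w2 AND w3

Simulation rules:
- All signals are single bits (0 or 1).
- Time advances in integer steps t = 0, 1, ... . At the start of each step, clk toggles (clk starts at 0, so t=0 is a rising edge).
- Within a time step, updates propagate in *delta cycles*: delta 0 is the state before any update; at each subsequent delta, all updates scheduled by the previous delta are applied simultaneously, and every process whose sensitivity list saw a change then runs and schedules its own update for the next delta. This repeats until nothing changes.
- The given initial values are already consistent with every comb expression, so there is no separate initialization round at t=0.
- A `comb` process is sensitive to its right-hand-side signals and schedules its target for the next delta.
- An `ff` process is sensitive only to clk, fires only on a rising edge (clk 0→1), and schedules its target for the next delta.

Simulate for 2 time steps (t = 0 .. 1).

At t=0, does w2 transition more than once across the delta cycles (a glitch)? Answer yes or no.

yes

t0.Δ0 clk=0 w1=1 w3=0 w2=1 w0=0
t0.Δ1 clk=1 w1=1 w3=0 w2=1 w0=0
t0.Δ2 clk=1 w1=0 w3=0 w2=1 w0=0
t0.Δ3 clk=1 w1=0 w3=1 w2=0 w0=0
t0.Δ4 clk=1 w1=0 w3=1 w2=1 w0=0
t0.Δ5 clk=1 w1=0 w3=1 w2=1 w0=1
t1.Δ0 clk=1 w1=0 w3=1 w2=1 w0=1
t1.Δ1 clk=0 w1=0 w3=1 w2=1 w0=1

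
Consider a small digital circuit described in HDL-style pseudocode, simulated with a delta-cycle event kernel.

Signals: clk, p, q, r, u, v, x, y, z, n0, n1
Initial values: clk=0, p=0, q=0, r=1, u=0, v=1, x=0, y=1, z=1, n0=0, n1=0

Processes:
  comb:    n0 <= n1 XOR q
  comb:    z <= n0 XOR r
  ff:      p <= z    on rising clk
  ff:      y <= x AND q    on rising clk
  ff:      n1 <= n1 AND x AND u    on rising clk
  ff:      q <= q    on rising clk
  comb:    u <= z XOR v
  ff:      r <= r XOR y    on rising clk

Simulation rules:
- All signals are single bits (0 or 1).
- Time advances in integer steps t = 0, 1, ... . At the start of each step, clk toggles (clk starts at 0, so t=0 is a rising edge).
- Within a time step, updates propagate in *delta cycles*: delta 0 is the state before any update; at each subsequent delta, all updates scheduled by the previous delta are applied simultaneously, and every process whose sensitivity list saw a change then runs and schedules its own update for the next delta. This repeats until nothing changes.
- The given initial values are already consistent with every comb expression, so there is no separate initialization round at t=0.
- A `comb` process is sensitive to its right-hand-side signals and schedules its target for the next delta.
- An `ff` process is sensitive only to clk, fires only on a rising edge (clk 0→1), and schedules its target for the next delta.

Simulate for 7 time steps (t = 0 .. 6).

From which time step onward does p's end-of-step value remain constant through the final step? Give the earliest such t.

[bits: z,n0,q,r,x,n1,v,p,clk,y,u]
t=0: Δ0=10010010010 Δ1=10010010110 Δ2=10000011100 Δ3=00000011100 Δ4=00000011101 | 4Δ
t=1: Δ0=00000011101 Δ1=00000011001 | 1Δ
t=2: Δ0=00000011001 Δ1=00000011101 Δ2=00000010101 | 2Δ
t=3: Δ0=00000010101 Δ1=00000010001 | 1Δ
t=4: Δ0=00000010001 Δ1=00000010101 | 1Δ
t=5: Δ0=00000010101 Δ1=00000010001 | 1Δ
t=6: Δ0=00000010001 Δ1=00000010101 | 1Δ

2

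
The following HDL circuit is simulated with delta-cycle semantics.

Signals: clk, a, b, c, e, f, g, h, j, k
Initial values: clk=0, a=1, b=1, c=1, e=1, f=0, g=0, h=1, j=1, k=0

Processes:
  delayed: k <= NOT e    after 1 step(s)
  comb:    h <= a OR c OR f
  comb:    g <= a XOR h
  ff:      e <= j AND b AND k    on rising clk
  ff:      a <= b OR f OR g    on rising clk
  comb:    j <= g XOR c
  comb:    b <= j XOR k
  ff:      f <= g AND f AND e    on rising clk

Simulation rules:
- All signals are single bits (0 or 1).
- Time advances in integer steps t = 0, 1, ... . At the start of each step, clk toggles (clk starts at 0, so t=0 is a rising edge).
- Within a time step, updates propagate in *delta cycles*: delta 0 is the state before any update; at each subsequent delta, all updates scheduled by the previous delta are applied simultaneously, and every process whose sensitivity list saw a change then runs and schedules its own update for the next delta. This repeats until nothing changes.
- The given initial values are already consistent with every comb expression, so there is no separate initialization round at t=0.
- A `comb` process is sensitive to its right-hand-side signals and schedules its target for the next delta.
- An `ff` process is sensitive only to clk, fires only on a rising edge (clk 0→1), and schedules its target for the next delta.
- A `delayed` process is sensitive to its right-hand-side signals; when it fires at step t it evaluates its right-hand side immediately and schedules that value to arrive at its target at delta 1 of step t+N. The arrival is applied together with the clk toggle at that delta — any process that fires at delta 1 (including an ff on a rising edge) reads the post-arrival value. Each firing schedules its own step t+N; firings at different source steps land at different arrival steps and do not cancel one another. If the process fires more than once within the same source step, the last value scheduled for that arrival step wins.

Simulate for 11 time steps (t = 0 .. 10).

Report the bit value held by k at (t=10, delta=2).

t0.Δ0 f=0 c=1 a=1 j=1 h=1 b=1 k=0 clk=0 g=0 e=1
t0.Δ1 f=0 c=1 a=1 j=1 h=1 b=1 k=0 clk=1 g=0 e=1
t0.Δ2 f=0 c=1 a=1 j=1 h=1 b=1 k=0 clk=1 g=0 e=0
t1.Δ0 f=0 c=1 a=1 j=1 h=1 b=1 k=0 clk=1 g=0 e=0
t1.Δ1 f=0 c=1 a=1 j=1 h=1 b=1 k=1 clk=0 g=0 e=0
t1.Δ2 f=0 c=1 a=1 j=1 h=1 b=0 k=1 clk=0 g=0 e=0
t2.Δ0 f=0 c=1 a=1 j=1 h=1 b=0 k=1 clk=0 g=0 e=0
t2.Δ1 f=0 c=1 a=1 j=1 h=1 b=0 k=1 clk=1 g=0 e=0
t2.Δ2 f=0 c=1 a=0 j=1 h=1 b=0 k=1 clk=1 g=0 e=0
t2.Δ3 f=0 c=1 a=0 j=1 h=1 b=0 k=1 clk=1 g=1 e=0
t2.Δ4 f=0 c=1 a=0 j=0 h=1 b=0 k=1 clk=1 g=1 e=0
t2.Δ5 f=0 c=1 a=0 j=0 h=1 b=1 k=1 clk=1 g=1 e=0
t3.Δ0 f=0 c=1 a=0 j=0 h=1 b=1 k=1 clk=1 g=1 e=0
t3.Δ1 f=0 c=1 a=0 j=0 h=1 b=1 k=1 clk=0 g=1 e=0
t4.Δ0 f=0 c=1 a=0 j=0 h=1 b=1 k=1 clk=0 g=1 e=0
t4.Δ1 f=0 c=1 a=0 j=0 h=1 b=1 k=1 clk=1 g=1 e=0
t4.Δ2 f=0 c=1 a=1 j=0 h=1 b=1 k=1 clk=1 g=1 e=0
t4.Δ3 f=0 c=1 a=1 j=0 h=1 b=1 k=1 clk=1 g=0 e=0
t4.Δ4 f=0 c=1 a=1 j=1 h=1 b=1 k=1 clk=1 g=0 e=0
t4.Δ5 f=0 c=1 a=1 j=1 h=1 b=0 k=1 clk=1 g=0 e=0
t5.Δ0 f=0 c=1 a=1 j=1 h=1 b=0 k=1 clk=1 g=0 e=0
t5.Δ1 f=0 c=1 a=1 j=1 h=1 b=0 k=1 clk=0 g=0 e=0
t6.Δ0 f=0 c=1 a=1 j=1 h=1 b=0 k=1 clk=0 g=0 e=0
t6.Δ1 f=0 c=1 a=1 j=1 h=1 b=0 k=1 clk=1 g=0 e=0
t6.Δ2 f=0 c=1 a=0 j=1 h=1 b=0 k=1 clk=1 g=0 e=0
t6.Δ3 f=0 c=1 a=0 j=1 h=1 b=0 k=1 clk=1 g=1 e=0
t6.Δ4 f=0 c=1 a=0 j=0 h=1 b=0 k=1 clk=1 g=1 e=0
t6.Δ5 f=0 c=1 a=0 j=0 h=1 b=1 k=1 clk=1 g=1 e=0
t7.Δ0 f=0 c=1 a=0 j=0 h=1 b=1 k=1 clk=1 g=1 e=0
t7.Δ1 f=0 c=1 a=0 j=0 h=1 b=1 k=1 clk=0 g=1 e=0
t8.Δ0 f=0 c=1 a=0 j=0 h=1 b=1 k=1 clk=0 g=1 e=0
t8.Δ1 f=0 c=1 a=0 j=0 h=1 b=1 k=1 clk=1 g=1 e=0
t8.Δ2 f=0 c=1 a=1 j=0 h=1 b=1 k=1 clk=1 g=1 e=0
t8.Δ3 f=0 c=1 a=1 j=0 h=1 b=1 k=1 clk=1 g=0 e=0
t8.Δ4 f=0 c=1 a=1 j=1 h=1 b=1 k=1 clk=1 g=0 e=0
t8.Δ5 f=0 c=1 a=1 j=1 h=1 b=0 k=1 clk=1 g=0 e=0
t9.Δ0 f=0 c=1 a=1 j=1 h=1 b=0 k=1 clk=1 g=0 e=0
t9.Δ1 f=0 c=1 a=1 j=1 h=1 b=0 k=1 clk=0 g=0 e=0
t10.Δ0 f=0 c=1 a=1 j=1 h=1 b=0 k=1 clk=0 g=0 e=0
t10.Δ1 f=0 c=1 a=1 j=1 h=1 b=0 k=1 clk=1 g=0 e=0
t10.Δ2 f=0 c=1 a=0 j=1 h=1 b=0 k=1 clk=1 g=0 e=0
t10.Δ3 f=0 c=1 a=0 j=1 h=1 b=0 k=1 clk=1 g=1 e=0
t10.Δ4 f=0 c=1 a=0 j=0 h=1 b=0 k=1 clk=1 g=1 e=0
t10.Δ5 f=0 c=1 a=0 j=0 h=1 b=1 k=1 clk=1 g=1 e=0

1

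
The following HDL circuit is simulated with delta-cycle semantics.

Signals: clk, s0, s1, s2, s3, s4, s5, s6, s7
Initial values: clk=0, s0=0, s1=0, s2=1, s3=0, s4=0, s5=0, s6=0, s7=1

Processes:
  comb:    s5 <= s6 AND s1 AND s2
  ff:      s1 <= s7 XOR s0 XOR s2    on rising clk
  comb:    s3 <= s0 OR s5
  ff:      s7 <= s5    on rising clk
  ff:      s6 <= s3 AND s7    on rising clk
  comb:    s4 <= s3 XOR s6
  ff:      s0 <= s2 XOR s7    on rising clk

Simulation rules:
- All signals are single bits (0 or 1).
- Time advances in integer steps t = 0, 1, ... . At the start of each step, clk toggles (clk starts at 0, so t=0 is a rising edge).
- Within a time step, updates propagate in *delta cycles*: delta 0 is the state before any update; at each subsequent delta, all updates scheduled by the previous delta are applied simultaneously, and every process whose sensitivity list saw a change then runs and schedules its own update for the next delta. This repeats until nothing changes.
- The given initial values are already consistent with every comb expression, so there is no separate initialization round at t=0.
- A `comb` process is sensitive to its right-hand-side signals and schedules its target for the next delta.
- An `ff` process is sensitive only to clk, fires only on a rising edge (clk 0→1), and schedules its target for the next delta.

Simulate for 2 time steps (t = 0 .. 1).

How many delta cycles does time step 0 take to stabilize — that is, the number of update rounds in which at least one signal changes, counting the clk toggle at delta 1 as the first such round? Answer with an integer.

2

t0.Δ0 s6=0 s2=1 s4=0 s1=0 s0=0 s3=0 s7=1 s5=0 clk=0
t0.Δ1 s6=0 s2=1 s4=0 s1=0 s0=0 s3=0 s7=1 s5=0 clk=1
t0.Δ2 s6=0 s2=1 s4=0 s1=0 s0=0 s3=0 s7=0 s5=0 clk=1
t1.Δ0 s6=0 s2=1 s4=0 s1=0 s0=0 s3=0 s7=0 s5=0 clk=1
t1.Δ1 s6=0 s2=1 s4=0 s1=0 s0=0 s3=0 s7=0 s5=0 clk=0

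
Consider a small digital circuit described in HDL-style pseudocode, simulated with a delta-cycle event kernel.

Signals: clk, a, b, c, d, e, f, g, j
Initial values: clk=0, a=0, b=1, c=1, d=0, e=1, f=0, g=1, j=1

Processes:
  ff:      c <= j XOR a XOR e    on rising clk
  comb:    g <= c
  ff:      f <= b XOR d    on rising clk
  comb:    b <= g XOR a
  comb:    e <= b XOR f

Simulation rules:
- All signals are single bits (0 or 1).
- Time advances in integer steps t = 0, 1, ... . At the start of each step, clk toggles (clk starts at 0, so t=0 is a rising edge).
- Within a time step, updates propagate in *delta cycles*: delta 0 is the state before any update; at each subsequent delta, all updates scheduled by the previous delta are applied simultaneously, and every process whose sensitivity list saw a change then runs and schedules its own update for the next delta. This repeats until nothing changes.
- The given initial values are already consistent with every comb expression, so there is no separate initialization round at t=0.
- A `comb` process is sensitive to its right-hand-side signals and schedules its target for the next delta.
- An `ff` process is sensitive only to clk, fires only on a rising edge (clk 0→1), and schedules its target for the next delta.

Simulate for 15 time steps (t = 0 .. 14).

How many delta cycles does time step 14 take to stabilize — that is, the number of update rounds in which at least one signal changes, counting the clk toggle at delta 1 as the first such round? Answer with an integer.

[bits: a,b,c,clk,g,d,f,e,j]
t=0: Δ0=011010011 Δ1=011110011 Δ2=010110111 Δ3=010100101 Δ4=000100101 Δ5=000100111 | 5Δ
t=1: Δ0=000100111 Δ1=000000111 | 1Δ
t=2: Δ0=000000111 Δ1=000100111 Δ2=000100011 Δ3=000100001 | 3Δ
t=3: Δ0=000100001 Δ1=000000001 | 1Δ
t=4: Δ0=000000001 Δ1=000100001 Δ2=001100001 Δ3=001110001 Δ4=011110001 Δ5=011110011 | 5Δ
t=5: Δ0=011110011 Δ1=011010011 | 1Δ
t=6: Δ0=011010011 Δ1=011110011 Δ2=010110111 Δ3=010100101 Δ4=000100101 Δ5=000100111 | 5Δ
t=7: Δ0=000100111 Δ1=000000111 | 1Δ
t=8: Δ0=000000111 Δ1=000100111 Δ2=000100011 Δ3=000100001 | 3Δ
t=9: Δ0=000100001 Δ1=000000001 | 1Δ
t=10: Δ0=000000001 Δ1=000100001 Δ2=001100001 Δ3=001110001 Δ4=011110001 Δ5=011110011 | 5Δ
t=11: Δ0=011110011 Δ1=011010011 | 1Δ
t=12: Δ0=011010011 Δ1=011110011 Δ2=010110111 Δ3=010100101 Δ4=000100101 Δ5=000100111 | 5Δ
t=13: Δ0=000100111 Δ1=000000111 | 1Δ
t=14: Δ0=000000111 Δ1=000100111 Δ2=000100011 Δ3=000100001 | 3Δ

3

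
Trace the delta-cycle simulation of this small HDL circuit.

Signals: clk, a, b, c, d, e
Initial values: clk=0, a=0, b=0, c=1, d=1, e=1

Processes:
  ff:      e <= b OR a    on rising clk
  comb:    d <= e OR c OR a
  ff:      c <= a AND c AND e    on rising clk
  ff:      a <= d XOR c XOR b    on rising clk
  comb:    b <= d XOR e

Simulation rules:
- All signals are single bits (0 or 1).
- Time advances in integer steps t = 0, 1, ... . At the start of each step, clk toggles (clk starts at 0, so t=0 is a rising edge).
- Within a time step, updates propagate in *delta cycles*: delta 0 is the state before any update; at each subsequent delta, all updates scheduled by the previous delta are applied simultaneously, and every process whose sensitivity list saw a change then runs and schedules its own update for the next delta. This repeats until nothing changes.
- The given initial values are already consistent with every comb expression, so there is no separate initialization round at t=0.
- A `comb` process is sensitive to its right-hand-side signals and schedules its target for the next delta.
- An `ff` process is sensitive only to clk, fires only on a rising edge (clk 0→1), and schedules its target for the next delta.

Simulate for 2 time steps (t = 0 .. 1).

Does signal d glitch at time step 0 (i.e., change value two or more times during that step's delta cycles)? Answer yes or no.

no

t0.Δ0 b=0 clk=0 e=1 c=1 a=0 d=1
t0.Δ1 b=0 clk=1 e=1 c=1 a=0 d=1
t0.Δ2 b=0 clk=1 e=0 c=0 a=0 d=1
t0.Δ3 b=1 clk=1 e=0 c=0 a=0 d=0
t0.Δ4 b=0 clk=1 e=0 c=0 a=0 d=0
t1.Δ0 b=0 clk=1 e=0 c=0 a=0 d=0
t1.Δ1 b=0 clk=0 e=0 c=0 a=0 d=0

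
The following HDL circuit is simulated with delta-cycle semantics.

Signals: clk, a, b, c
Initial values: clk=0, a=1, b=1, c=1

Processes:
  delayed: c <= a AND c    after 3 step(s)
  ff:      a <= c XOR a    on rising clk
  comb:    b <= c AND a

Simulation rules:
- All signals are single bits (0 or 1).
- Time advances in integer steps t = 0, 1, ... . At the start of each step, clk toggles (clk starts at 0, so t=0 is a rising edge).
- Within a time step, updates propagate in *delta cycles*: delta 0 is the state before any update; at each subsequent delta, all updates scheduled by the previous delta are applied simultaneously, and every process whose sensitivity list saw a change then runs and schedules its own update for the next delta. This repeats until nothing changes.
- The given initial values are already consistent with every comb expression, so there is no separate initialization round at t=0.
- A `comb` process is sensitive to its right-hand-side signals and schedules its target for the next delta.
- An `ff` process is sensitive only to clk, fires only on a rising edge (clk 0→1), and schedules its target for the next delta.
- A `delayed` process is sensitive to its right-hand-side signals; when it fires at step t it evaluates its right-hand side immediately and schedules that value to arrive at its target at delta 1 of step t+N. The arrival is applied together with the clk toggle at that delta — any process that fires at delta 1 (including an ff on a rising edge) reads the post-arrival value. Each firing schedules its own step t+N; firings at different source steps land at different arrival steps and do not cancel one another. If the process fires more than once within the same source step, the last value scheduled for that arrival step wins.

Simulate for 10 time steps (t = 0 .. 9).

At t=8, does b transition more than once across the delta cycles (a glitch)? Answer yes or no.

[bits: a,c,clk,b]
t=0: Δ0=1101 Δ1=1111 Δ2=0111 Δ3=0110 | 3Δ
t=1: Δ0=0110 Δ1=0100 | 1Δ
t=2: Δ0=0100 Δ1=0110 Δ2=1110 Δ3=1111 | 3Δ
t=3: Δ0=1111 Δ1=1001 Δ2=1000 | 2Δ
t=4: Δ0=1000 Δ1=1010 | 1Δ
t=5: Δ0=1010 Δ1=1100 Δ2=1101 | 2Δ
t=6: Δ0=1101 Δ1=1011 Δ2=1010 | 2Δ
t=7: Δ0=1010 Δ1=1000 | 1Δ
t=8: Δ0=1000 Δ1=1110 Δ2=0111 Δ3=0110 | 3Δ
t=9: Δ0=0110 Δ1=0000 | 1Δ

yes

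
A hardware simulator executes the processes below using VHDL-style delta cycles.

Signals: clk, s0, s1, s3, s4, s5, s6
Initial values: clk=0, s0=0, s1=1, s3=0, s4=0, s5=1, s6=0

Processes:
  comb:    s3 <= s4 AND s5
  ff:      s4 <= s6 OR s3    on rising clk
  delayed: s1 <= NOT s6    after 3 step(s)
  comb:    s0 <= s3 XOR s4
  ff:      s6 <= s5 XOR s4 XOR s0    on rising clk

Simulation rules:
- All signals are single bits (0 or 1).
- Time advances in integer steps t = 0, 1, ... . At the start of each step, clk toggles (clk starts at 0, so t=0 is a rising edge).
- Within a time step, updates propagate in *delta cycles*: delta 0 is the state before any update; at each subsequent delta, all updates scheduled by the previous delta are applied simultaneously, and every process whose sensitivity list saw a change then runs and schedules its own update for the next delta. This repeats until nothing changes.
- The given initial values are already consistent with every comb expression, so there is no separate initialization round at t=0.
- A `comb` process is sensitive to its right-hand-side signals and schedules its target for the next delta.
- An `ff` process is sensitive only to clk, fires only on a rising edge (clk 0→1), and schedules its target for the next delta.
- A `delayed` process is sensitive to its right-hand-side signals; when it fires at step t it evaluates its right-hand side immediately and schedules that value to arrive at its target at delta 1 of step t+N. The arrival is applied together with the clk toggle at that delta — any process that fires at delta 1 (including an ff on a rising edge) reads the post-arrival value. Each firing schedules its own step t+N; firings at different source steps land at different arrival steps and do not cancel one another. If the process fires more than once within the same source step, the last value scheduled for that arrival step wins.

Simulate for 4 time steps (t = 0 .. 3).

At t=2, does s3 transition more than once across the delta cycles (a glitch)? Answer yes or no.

t=0 Δ0: s5=1 s3=0 clk=0 s1=1 s4=0 s6=0 s0=0
  Δ1: clk:0→1
  Δ2: s6:0→1
  (2Δ to stable)
t=1 Δ0: s5=1 s3=0 clk=1 s1=1 s4=0 s6=1 s0=0
  Δ1: clk:1→0
  (1Δ to stable)
t=2 Δ0: s5=1 s3=0 clk=0 s1=1 s4=0 s6=1 s0=0
  Δ1: clk:0→1
  Δ2: s4:0→1
  Δ3: s3:0→1, s0:0→1
  Δ4: s0:1→0
  (4Δ to stable)
t=3 Δ0: s5=1 s3=1 clk=1 s1=1 s4=1 s6=1 s0=0
  Δ1: clk:1→0, s1:1→0
  (1Δ to stable)

no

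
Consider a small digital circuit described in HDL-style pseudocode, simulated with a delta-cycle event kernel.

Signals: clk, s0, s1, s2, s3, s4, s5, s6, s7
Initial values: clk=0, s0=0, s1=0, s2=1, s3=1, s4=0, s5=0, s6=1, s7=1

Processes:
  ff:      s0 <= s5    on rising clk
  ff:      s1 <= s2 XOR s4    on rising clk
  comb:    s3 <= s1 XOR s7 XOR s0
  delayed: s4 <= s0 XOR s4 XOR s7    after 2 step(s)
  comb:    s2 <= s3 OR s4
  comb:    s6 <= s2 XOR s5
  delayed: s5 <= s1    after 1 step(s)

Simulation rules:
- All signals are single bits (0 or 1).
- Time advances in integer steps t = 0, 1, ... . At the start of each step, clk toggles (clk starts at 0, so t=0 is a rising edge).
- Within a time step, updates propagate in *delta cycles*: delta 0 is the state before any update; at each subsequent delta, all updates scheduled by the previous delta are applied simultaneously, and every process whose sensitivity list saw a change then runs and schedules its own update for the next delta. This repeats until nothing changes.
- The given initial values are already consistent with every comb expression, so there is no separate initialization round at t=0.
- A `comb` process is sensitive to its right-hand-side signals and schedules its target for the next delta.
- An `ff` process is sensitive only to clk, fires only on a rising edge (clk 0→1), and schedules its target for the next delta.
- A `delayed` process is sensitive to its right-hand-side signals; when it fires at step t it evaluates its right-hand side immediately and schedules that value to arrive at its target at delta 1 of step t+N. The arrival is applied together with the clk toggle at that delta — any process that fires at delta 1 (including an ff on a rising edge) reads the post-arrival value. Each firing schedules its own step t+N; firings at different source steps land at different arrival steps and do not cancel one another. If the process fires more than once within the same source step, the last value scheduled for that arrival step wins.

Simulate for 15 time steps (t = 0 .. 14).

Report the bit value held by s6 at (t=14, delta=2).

t=0 Δ0: s1=0 s6=1 clk=0 s7=1 s4=0 s5=0 s3=1 s2=1 s0=0
  Δ1: clk:0→1
  Δ2: s1:0→1
  Δ3: s3:1→0
  Δ4: s2:1→0
  Δ5: s6:1→0
  (5Δ to stable)
t=1 Δ0: s1=1 s6=0 clk=1 s7=1 s4=0 s5=0 s3=0 s2=0 s0=0
  Δ1: clk:1→0, s5:0→1
  Δ2: s6:0→1
  (2Δ to stable)
t=2 Δ0: s1=1 s6=1 clk=0 s7=1 s4=0 s5=1 s3=0 s2=0 s0=0
  Δ1: clk:0→1
  Δ2: s1:1→0, s0:0→1
  (2Δ to stable)
t=3 Δ0: s1=0 s6=1 clk=1 s7=1 s4=0 s5=1 s3=0 s2=0 s0=1
  Δ1: clk:1→0, s5:1→0
  Δ2: s6:1→0
  (2Δ to stable)
t=4 Δ0: s1=0 s6=0 clk=0 s7=1 s4=0 s5=0 s3=0 s2=0 s0=1
  Δ1: clk:0→1
  Δ2: s0:1→0
  Δ3: s3:0→1
  Δ4: s2:0→1
  Δ5: s6:0→1
  (5Δ to stable)
t=5 Δ0: s1=0 s6=1 clk=1 s7=1 s4=0 s5=0 s3=1 s2=1 s0=0
  Δ1: clk:1→0
  (1Δ to stable)
t=6 Δ0: s1=0 s6=1 clk=0 s7=1 s4=0 s5=0 s3=1 s2=1 s0=0
  Δ1: clk:0→1, s4:0→1
  (1Δ to stable)
t=7 Δ0: s1=0 s6=1 clk=1 s7=1 s4=1 s5=0 s3=1 s2=1 s0=0
  Δ1: clk:1→0
  (1Δ to stable)
t=8 Δ0: s1=0 s6=1 clk=0 s7=1 s4=1 s5=0 s3=1 s2=1 s0=0
  Δ1: clk:0→1, s4:1→0
  Δ2: s1:0→1
  Δ3: s3:1→0
  Δ4: s2:1→0
  Δ5: s6:1→0
  (5Δ to stable)
t=9 Δ0: s1=1 s6=0 clk=1 s7=1 s4=0 s5=0 s3=0 s2=0 s0=0
  Δ1: clk:1→0, s5:0→1
  Δ2: s6:0→1
  (2Δ to stable)
t=10 Δ0: s1=1 s6=1 clk=0 s7=1 s4=0 s5=1 s3=0 s2=0 s0=0
  Δ1: clk:0→1, s4:0→1
  Δ2: s2:0→1, s0:0→1
  Δ3: s6:1→0, s3:0→1
  (3Δ to stable)
t=11 Δ0: s1=1 s6=0 clk=1 s7=1 s4=1 s5=1 s3=1 s2=1 s0=1
  Δ1: clk:1→0
  (1Δ to stable)
t=12 Δ0: s1=1 s6=0 clk=0 s7=1 s4=1 s5=1 s3=1 s2=1 s0=1
  Δ1: clk:0→1
  Δ2: s1:1→0
  Δ3: s3:1→0
  (3Δ to stable)
t=13 Δ0: s1=0 s6=0 clk=1 s7=1 s4=1 s5=1 s3=0 s2=1 s0=1
  Δ1: clk:1→0, s5:1→0
  Δ2: s6:0→1
  (2Δ to stable)
t=14 Δ0: s1=0 s6=1 clk=0 s7=1 s4=1 s5=0 s3=0 s2=1 s0=1
  Δ1: clk:0→1
  Δ2: s0:1→0
  Δ3: s3:0→1
  (3Δ to stable)

1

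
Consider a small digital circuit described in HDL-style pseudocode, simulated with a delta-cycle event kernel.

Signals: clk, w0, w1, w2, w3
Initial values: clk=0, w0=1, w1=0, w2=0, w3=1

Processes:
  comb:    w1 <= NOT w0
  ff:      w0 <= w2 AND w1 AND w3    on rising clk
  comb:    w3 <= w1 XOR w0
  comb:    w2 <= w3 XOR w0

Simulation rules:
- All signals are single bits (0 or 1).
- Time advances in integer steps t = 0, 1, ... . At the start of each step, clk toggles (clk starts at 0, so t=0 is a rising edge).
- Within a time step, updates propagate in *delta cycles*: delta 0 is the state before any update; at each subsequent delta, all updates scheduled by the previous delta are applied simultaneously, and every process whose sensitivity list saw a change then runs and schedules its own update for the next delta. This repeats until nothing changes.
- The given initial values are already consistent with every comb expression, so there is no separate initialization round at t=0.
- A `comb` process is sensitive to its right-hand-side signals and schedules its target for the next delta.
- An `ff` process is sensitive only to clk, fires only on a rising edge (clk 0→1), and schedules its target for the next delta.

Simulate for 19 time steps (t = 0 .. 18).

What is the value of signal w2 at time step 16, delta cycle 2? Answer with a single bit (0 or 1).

[bits: w2,clk,w3,w1,w0]
t=0: Δ0=00101 Δ1=01101 Δ2=01100 Δ3=11010 Δ4=01110 Δ5=11110 | 5Δ
t=1: Δ0=11110 Δ1=10110 | 1Δ
t=2: Δ0=10110 Δ1=11110 Δ2=11111 Δ3=01001 Δ4=11101 Δ5=01101 | 5Δ
t=3: Δ0=01101 Δ1=00101 | 1Δ
t=4: Δ0=00101 Δ1=01101 Δ2=01100 Δ3=11010 Δ4=01110 Δ5=11110 | 5Δ
t=5: Δ0=11110 Δ1=10110 | 1Δ
t=6: Δ0=10110 Δ1=11110 Δ2=11111 Δ3=01001 Δ4=11101 Δ5=01101 | 5Δ
t=7: Δ0=01101 Δ1=00101 | 1Δ
t=8: Δ0=00101 Δ1=01101 Δ2=01100 Δ3=11010 Δ4=01110 Δ5=11110 | 5Δ
t=9: Δ0=11110 Δ1=10110 | 1Δ
t=10: Δ0=10110 Δ1=11110 Δ2=11111 Δ3=01001 Δ4=11101 Δ5=01101 | 5Δ
t=11: Δ0=01101 Δ1=00101 | 1Δ
t=12: Δ0=00101 Δ1=01101 Δ2=01100 Δ3=11010 Δ4=01110 Δ5=11110 | 5Δ
t=13: Δ0=11110 Δ1=10110 | 1Δ
t=14: Δ0=10110 Δ1=11110 Δ2=11111 Δ3=01001 Δ4=11101 Δ5=01101 | 5Δ
t=15: Δ0=01101 Δ1=00101 | 1Δ
t=16: Δ0=00101 Δ1=01101 Δ2=01100 Δ3=11010 Δ4=01110 Δ5=11110 | 5Δ
t=17: Δ0=11110 Δ1=10110 | 1Δ
t=18: Δ0=10110 Δ1=11110 Δ2=11111 Δ3=01001 Δ4=11101 Δ5=01101 | 5Δ

0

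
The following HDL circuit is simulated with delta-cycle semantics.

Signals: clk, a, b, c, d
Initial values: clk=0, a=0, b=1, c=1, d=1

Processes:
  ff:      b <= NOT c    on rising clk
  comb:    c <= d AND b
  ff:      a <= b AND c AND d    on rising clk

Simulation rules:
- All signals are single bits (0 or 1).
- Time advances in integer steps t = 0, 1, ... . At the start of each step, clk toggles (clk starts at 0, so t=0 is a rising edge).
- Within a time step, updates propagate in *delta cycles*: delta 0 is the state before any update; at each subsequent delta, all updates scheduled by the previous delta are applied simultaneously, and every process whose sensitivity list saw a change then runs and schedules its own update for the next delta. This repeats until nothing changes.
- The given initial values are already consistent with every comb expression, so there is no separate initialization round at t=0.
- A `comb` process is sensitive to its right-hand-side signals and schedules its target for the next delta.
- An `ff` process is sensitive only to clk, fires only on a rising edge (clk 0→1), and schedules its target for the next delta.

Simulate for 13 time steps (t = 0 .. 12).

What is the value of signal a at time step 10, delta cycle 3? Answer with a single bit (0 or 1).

[bits: clk,a,d,c,b]
t=0: Δ0=00111 Δ1=10111 Δ2=11110 Δ3=11100 | 3Δ
t=1: Δ0=11100 Δ1=01100 | 1Δ
t=2: Δ0=01100 Δ1=11100 Δ2=10101 Δ3=10111 | 3Δ
t=3: Δ0=10111 Δ1=00111 | 1Δ
t=4: Δ0=00111 Δ1=10111 Δ2=11110 Δ3=11100 | 3Δ
t=5: Δ0=11100 Δ1=01100 | 1Δ
t=6: Δ0=01100 Δ1=11100 Δ2=10101 Δ3=10111 | 3Δ
t=7: Δ0=10111 Δ1=00111 | 1Δ
t=8: Δ0=00111 Δ1=10111 Δ2=11110 Δ3=11100 | 3Δ
t=9: Δ0=11100 Δ1=01100 | 1Δ
t=10: Δ0=01100 Δ1=11100 Δ2=10101 Δ3=10111 | 3Δ
t=11: Δ0=10111 Δ1=00111 | 1Δ
t=12: Δ0=00111 Δ1=10111 Δ2=11110 Δ3=11100 | 3Δ

0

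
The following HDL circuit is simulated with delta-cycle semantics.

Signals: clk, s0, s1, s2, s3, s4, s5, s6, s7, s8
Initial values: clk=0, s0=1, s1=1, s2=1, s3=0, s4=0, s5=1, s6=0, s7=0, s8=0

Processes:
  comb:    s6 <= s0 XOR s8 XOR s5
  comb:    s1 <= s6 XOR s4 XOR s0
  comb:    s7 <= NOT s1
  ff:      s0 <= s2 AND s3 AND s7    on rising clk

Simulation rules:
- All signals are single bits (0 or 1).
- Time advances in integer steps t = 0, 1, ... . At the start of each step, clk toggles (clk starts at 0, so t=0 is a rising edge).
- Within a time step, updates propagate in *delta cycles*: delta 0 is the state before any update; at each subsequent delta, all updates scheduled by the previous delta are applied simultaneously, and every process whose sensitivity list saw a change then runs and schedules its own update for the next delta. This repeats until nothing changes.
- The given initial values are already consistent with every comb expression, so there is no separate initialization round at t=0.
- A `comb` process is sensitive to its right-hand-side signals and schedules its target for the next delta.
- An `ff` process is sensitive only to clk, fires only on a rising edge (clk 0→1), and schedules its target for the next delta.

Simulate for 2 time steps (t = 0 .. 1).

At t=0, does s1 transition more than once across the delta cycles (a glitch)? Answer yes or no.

[bits: clk,s4,s0,s5,s2,s7,s6,s1,s3,s8]
t=0: Δ0=0011100100 Δ1=1011100100 Δ2=1001100100 Δ3=1001101000 Δ4=1001111100 Δ5=1001101100 | 5Δ
t=1: Δ0=1001101100 Δ1=0001101100 | 1Δ

yes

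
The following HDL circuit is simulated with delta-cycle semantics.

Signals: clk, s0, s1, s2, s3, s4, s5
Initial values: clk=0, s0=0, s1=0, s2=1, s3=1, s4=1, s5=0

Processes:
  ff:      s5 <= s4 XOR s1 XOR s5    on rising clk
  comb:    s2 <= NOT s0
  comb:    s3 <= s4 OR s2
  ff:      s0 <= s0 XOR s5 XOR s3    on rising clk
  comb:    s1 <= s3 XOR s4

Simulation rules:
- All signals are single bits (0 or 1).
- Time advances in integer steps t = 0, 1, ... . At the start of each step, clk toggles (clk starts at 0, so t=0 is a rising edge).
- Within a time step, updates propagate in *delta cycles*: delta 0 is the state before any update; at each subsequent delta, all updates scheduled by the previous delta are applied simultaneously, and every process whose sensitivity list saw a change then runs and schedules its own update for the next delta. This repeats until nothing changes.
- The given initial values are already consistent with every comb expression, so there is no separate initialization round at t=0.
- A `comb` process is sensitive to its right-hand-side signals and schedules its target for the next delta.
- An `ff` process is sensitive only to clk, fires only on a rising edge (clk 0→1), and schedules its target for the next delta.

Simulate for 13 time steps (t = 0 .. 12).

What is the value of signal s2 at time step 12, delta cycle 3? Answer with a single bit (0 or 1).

1

t0.Δ0 s3=1 s0=0 s2=1 clk=0 s5=0 s1=0 s4=1
t0.Δ1 s3=1 s0=0 s2=1 clk=1 s5=0 s1=0 s4=1
t0.Δ2 s3=1 s0=1 s2=1 clk=1 s5=1 s1=0 s4=1
t0.Δ3 s3=1 s0=1 s2=0 clk=1 s5=1 s1=0 s4=1
t1.Δ0 s3=1 s0=1 s2=0 clk=1 s5=1 s1=0 s4=1
t1.Δ1 s3=1 s0=1 s2=0 clk=0 s5=1 s1=0 s4=1
t2.Δ0 s3=1 s0=1 s2=0 clk=0 s5=1 s1=0 s4=1
t2.Δ1 s3=1 s0=1 s2=0 clk=1 s5=1 s1=0 s4=1
t2.Δ2 s3=1 s0=1 s2=0 clk=1 s5=0 s1=0 s4=1
t3.Δ0 s3=1 s0=1 s2=0 clk=1 s5=0 s1=0 s4=1
t3.Δ1 s3=1 s0=1 s2=0 clk=0 s5=0 s1=0 s4=1
t4.Δ0 s3=1 s0=1 s2=0 clk=0 s5=0 s1=0 s4=1
t4.Δ1 s3=1 s0=1 s2=0 clk=1 s5=0 s1=0 s4=1
t4.Δ2 s3=1 s0=0 s2=0 clk=1 s5=1 s1=0 s4=1
t4.Δ3 s3=1 s0=0 s2=1 clk=1 s5=1 s1=0 s4=1
t5.Δ0 s3=1 s0=0 s2=1 clk=1 s5=1 s1=0 s4=1
t5.Δ1 s3=1 s0=0 s2=1 clk=0 s5=1 s1=0 s4=1
t6.Δ0 s3=1 s0=0 s2=1 clk=0 s5=1 s1=0 s4=1
t6.Δ1 s3=1 s0=0 s2=1 clk=1 s5=1 s1=0 s4=1
t6.Δ2 s3=1 s0=0 s2=1 clk=1 s5=0 s1=0 s4=1
t7.Δ0 s3=1 s0=0 s2=1 clk=1 s5=0 s1=0 s4=1
t7.Δ1 s3=1 s0=0 s2=1 clk=0 s5=0 s1=0 s4=1
t8.Δ0 s3=1 s0=0 s2=1 clk=0 s5=0 s1=0 s4=1
t8.Δ1 s3=1 s0=0 s2=1 clk=1 s5=0 s1=0 s4=1
t8.Δ2 s3=1 s0=1 s2=1 clk=1 s5=1 s1=0 s4=1
t8.Δ3 s3=1 s0=1 s2=0 clk=1 s5=1 s1=0 s4=1
t9.Δ0 s3=1 s0=1 s2=0 clk=1 s5=1 s1=0 s4=1
t9.Δ1 s3=1 s0=1 s2=0 clk=0 s5=1 s1=0 s4=1
t10.Δ0 s3=1 s0=1 s2=0 clk=0 s5=1 s1=0 s4=1
t10.Δ1 s3=1 s0=1 s2=0 clk=1 s5=1 s1=0 s4=1
t10.Δ2 s3=1 s0=1 s2=0 clk=1 s5=0 s1=0 s4=1
t11.Δ0 s3=1 s0=1 s2=0 clk=1 s5=0 s1=0 s4=1
t11.Δ1 s3=1 s0=1 s2=0 clk=0 s5=0 s1=0 s4=1
t12.Δ0 s3=1 s0=1 s2=0 clk=0 s5=0 s1=0 s4=1
t12.Δ1 s3=1 s0=1 s2=0 clk=1 s5=0 s1=0 s4=1
t12.Δ2 s3=1 s0=0 s2=0 clk=1 s5=1 s1=0 s4=1
t12.Δ3 s3=1 s0=0 s2=1 clk=1 s5=1 s1=0 s4=1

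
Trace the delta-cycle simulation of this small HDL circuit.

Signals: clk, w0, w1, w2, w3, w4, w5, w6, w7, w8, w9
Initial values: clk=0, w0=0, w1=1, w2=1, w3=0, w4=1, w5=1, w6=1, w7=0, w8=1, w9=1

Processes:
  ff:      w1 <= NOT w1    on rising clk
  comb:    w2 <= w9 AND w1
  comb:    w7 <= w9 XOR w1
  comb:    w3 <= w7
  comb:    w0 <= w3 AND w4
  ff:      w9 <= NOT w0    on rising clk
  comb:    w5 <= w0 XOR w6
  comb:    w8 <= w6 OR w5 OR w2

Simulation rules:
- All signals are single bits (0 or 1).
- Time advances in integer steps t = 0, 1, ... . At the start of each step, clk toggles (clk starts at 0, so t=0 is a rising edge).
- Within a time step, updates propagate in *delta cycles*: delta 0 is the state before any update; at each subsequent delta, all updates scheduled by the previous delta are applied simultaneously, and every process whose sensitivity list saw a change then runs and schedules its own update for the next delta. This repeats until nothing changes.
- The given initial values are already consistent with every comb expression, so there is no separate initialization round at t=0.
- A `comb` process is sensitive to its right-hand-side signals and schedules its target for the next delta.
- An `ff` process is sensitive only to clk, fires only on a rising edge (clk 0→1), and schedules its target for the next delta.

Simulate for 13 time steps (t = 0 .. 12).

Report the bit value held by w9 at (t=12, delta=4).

t0.Δ0 w9=1 w8=1 w4=1 w5=1 clk=0 w6=1 w0=0 w3=0 w2=1 w1=1 w7=0
t0.Δ1 w9=1 w8=1 w4=1 w5=1 clk=1 w6=1 w0=0 w3=0 w2=1 w1=1 w7=0
t0.Δ2 w9=1 w8=1 w4=1 w5=1 clk=1 w6=1 w0=0 w3=0 w2=1 w1=0 w7=0
t0.Δ3 w9=1 w8=1 w4=1 w5=1 clk=1 w6=1 w0=0 w3=0 w2=0 w1=0 w7=1
t0.Δ4 w9=1 w8=1 w4=1 w5=1 clk=1 w6=1 w0=0 w3=1 w2=0 w1=0 w7=1
t0.Δ5 w9=1 w8=1 w4=1 w5=1 clk=1 w6=1 w0=1 w3=1 w2=0 w1=0 w7=1
t0.Δ6 w9=1 w8=1 w4=1 w5=0 clk=1 w6=1 w0=1 w3=1 w2=0 w1=0 w7=1
t1.Δ0 w9=1 w8=1 w4=1 w5=0 clk=1 w6=1 w0=1 w3=1 w2=0 w1=0 w7=1
t1.Δ1 w9=1 w8=1 w4=1 w5=0 clk=0 w6=1 w0=1 w3=1 w2=0 w1=0 w7=1
t2.Δ0 w9=1 w8=1 w4=1 w5=0 clk=0 w6=1 w0=1 w3=1 w2=0 w1=0 w7=1
t2.Δ1 w9=1 w8=1 w4=1 w5=0 clk=1 w6=1 w0=1 w3=1 w2=0 w1=0 w7=1
t2.Δ2 w9=0 w8=1 w4=1 w5=0 clk=1 w6=1 w0=1 w3=1 w2=0 w1=1 w7=1
t3.Δ0 w9=0 w8=1 w4=1 w5=0 clk=1 w6=1 w0=1 w3=1 w2=0 w1=1 w7=1
t3.Δ1 w9=0 w8=1 w4=1 w5=0 clk=0 w6=1 w0=1 w3=1 w2=0 w1=1 w7=1
t4.Δ0 w9=0 w8=1 w4=1 w5=0 clk=0 w6=1 w0=1 w3=1 w2=0 w1=1 w7=1
t4.Δ1 w9=0 w8=1 w4=1 w5=0 clk=1 w6=1 w0=1 w3=1 w2=0 w1=1 w7=1
t4.Δ2 w9=0 w8=1 w4=1 w5=0 clk=1 w6=1 w0=1 w3=1 w2=0 w1=0 w7=1
t4.Δ3 w9=0 w8=1 w4=1 w5=0 clk=1 w6=1 w0=1 w3=1 w2=0 w1=0 w7=0
t4.Δ4 w9=0 w8=1 w4=1 w5=0 clk=1 w6=1 w0=1 w3=0 w2=0 w1=0 w7=0
t4.Δ5 w9=0 w8=1 w4=1 w5=0 clk=1 w6=1 w0=0 w3=0 w2=0 w1=0 w7=0
t4.Δ6 w9=0 w8=1 w4=1 w5=1 clk=1 w6=1 w0=0 w3=0 w2=0 w1=0 w7=0
t5.Δ0 w9=0 w8=1 w4=1 w5=1 clk=1 w6=1 w0=0 w3=0 w2=0 w1=0 w7=0
t5.Δ1 w9=0 w8=1 w4=1 w5=1 clk=0 w6=1 w0=0 w3=0 w2=0 w1=0 w7=0
t6.Δ0 w9=0 w8=1 w4=1 w5=1 clk=0 w6=1 w0=0 w3=0 w2=0 w1=0 w7=0
t6.Δ1 w9=0 w8=1 w4=1 w5=1 clk=1 w6=1 w0=0 w3=0 w2=0 w1=0 w7=0
t6.Δ2 w9=1 w8=1 w4=1 w5=1 clk=1 w6=1 w0=0 w3=0 w2=0 w1=1 w7=0
t6.Δ3 w9=1 w8=1 w4=1 w5=1 clk=1 w6=1 w0=0 w3=0 w2=1 w1=1 w7=0
t7.Δ0 w9=1 w8=1 w4=1 w5=1 clk=1 w6=1 w0=0 w3=0 w2=1 w1=1 w7=0
t7.Δ1 w9=1 w8=1 w4=1 w5=1 clk=0 w6=1 w0=0 w3=0 w2=1 w1=1 w7=0
t8.Δ0 w9=1 w8=1 w4=1 w5=1 clk=0 w6=1 w0=0 w3=0 w2=1 w1=1 w7=0
t8.Δ1 w9=1 w8=1 w4=1 w5=1 clk=1 w6=1 w0=0 w3=0 w2=1 w1=1 w7=0
t8.Δ2 w9=1 w8=1 w4=1 w5=1 clk=1 w6=1 w0=0 w3=0 w2=1 w1=0 w7=0
t8.Δ3 w9=1 w8=1 w4=1 w5=1 clk=1 w6=1 w0=0 w3=0 w2=0 w1=0 w7=1
t8.Δ4 w9=1 w8=1 w4=1 w5=1 clk=1 w6=1 w0=0 w3=1 w2=0 w1=0 w7=1
t8.Δ5 w9=1 w8=1 w4=1 w5=1 clk=1 w6=1 w0=1 w3=1 w2=0 w1=0 w7=1
t8.Δ6 w9=1 w8=1 w4=1 w5=0 clk=1 w6=1 w0=1 w3=1 w2=0 w1=0 w7=1
t9.Δ0 w9=1 w8=1 w4=1 w5=0 clk=1 w6=1 w0=1 w3=1 w2=0 w1=0 w7=1
t9.Δ1 w9=1 w8=1 w4=1 w5=0 clk=0 w6=1 w0=1 w3=1 w2=0 w1=0 w7=1
t10.Δ0 w9=1 w8=1 w4=1 w5=0 clk=0 w6=1 w0=1 w3=1 w2=0 w1=0 w7=1
t10.Δ1 w9=1 w8=1 w4=1 w5=0 clk=1 w6=1 w0=1 w3=1 w2=0 w1=0 w7=1
t10.Δ2 w9=0 w8=1 w4=1 w5=0 clk=1 w6=1 w0=1 w3=1 w2=0 w1=1 w7=1
t11.Δ0 w9=0 w8=1 w4=1 w5=0 clk=1 w6=1 w0=1 w3=1 w2=0 w1=1 w7=1
t11.Δ1 w9=0 w8=1 w4=1 w5=0 clk=0 w6=1 w0=1 w3=1 w2=0 w1=1 w7=1
t12.Δ0 w9=0 w8=1 w4=1 w5=0 clk=0 w6=1 w0=1 w3=1 w2=0 w1=1 w7=1
t12.Δ1 w9=0 w8=1 w4=1 w5=0 clk=1 w6=1 w0=1 w3=1 w2=0 w1=1 w7=1
t12.Δ2 w9=0 w8=1 w4=1 w5=0 clk=1 w6=1 w0=1 w3=1 w2=0 w1=0 w7=1
t12.Δ3 w9=0 w8=1 w4=1 w5=0 clk=1 w6=1 w0=1 w3=1 w2=0 w1=0 w7=0
t12.Δ4 w9=0 w8=1 w4=1 w5=0 clk=1 w6=1 w0=1 w3=0 w2=0 w1=0 w7=0
t12.Δ5 w9=0 w8=1 w4=1 w5=0 clk=1 w6=1 w0=0 w3=0 w2=0 w1=0 w7=0
t12.Δ6 w9=0 w8=1 w4=1 w5=1 clk=1 w6=1 w0=0 w3=0 w2=0 w1=0 w7=0

0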